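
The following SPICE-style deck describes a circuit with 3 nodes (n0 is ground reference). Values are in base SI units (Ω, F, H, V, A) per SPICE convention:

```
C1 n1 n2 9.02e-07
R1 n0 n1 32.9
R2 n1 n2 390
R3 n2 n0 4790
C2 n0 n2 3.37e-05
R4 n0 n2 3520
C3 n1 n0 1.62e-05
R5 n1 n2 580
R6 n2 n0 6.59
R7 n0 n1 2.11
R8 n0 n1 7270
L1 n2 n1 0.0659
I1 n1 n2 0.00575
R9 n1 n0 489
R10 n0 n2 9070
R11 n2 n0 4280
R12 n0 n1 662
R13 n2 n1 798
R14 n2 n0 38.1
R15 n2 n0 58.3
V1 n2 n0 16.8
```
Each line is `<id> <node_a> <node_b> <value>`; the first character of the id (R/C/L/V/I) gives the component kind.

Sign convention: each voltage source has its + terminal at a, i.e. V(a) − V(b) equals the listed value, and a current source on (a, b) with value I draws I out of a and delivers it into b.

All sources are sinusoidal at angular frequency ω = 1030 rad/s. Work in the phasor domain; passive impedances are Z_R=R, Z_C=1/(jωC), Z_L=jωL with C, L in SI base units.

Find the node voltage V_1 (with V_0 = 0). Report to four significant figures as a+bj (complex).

Element admittances at ω=1030 rad/s:
  Y(C1) = 0.000+0.0009291j S between n1,n2
  Y(R1) = 0.03040+0.000j S between n0,n1
  Y(R2) = 0.002564+0.000j S between n1,n2
  Y(R3) = 0.0002088+0.000j S between n2,n0
  Y(C2) = 0.000+0.03471j S between n0,n2
  Y(R4) = 0.0002841+0.000j S between n0,n2
  Y(C3) = 0.000+0.01669j S between n1,n0
  Y(R5) = 0.001724+0.000j S between n1,n2
  Y(R6) = 0.1517+0.000j S between n2,n0
  Y(R7) = 0.4739+0.000j S between n0,n1
  Y(R8) = 0.0001376+0.000j S between n0,n1
  Y(L1) = 0.000-0.01473j S between n2,n1
  I1: injects 0.00575 A into n2 (from n1)
  Y(R9) = 0.002045+0.000j S between n1,n0
  Y(R10) = 0.0001103+0.000j S between n0,n2
  Y(R11) = 0.0002336+0.000j S between n2,n0
  Y(R12) = 0.001511+0.000j S between n0,n1
  Y(R13) = 0.001253+0.000j S between n2,n1
  Y(R14) = 0.02625+0.000j S between n2,n0
  Y(R15) = 0.01715+0.000j S between n2,n0
  V1: constraint V(n2)−V(n0) = 16.8
Assemble and solve the 3×3 MNA system:
  V(n1)=0.1675-0.4525j  V(n2)=16.80+0.000j
  i(V1)=-3.385-0.3561j

0.1675-0.4525j V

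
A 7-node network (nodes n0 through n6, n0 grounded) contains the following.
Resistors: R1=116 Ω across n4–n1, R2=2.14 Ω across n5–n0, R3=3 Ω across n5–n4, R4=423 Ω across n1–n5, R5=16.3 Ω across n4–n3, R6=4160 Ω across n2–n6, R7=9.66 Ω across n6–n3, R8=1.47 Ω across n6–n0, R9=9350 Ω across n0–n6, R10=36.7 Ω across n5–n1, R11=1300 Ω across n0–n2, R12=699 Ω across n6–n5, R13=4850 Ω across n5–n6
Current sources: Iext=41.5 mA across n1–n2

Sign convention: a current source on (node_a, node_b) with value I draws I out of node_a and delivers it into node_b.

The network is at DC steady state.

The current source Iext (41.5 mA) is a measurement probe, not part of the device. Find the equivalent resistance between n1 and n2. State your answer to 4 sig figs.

Element admittances at DC:
  Y(R1) = 0.008621 S between n4,n1
  Y(R2) = 0.4673 S between n5,n0
  Y(R3) = 0.3333 S between n5,n4
  Y(R4) = 0.002364 S between n1,n5
  Y(R5) = 0.06135 S between n4,n3
  Y(R6) = 0.0002404 S between n2,n6
  Y(R7) = 0.1035 S between n6,n3
  Y(R8) = 0.6803 S between n6,n0
  Y(R9) = 0.0001070 S between n0,n6
  Y(R10) = 0.02725 S between n5,n1
  Y(R11) = 0.0007692 S between n0,n2
  Y(R12) = 0.001431 S between n6,n5
  Y(R13) = 0.0002062 S between n5,n6
  Iext: injects 0.0415 A into n2 (from n1)
Assemble and solve the 6×6 MNA system:
  V(n1)=-1.169  V(n2)=41.11  V(n3)=-0.03031  V(n4)=-0.09565  V(n5)=-0.07992  V(n6)=0.008416

R_eq = 1019. Ω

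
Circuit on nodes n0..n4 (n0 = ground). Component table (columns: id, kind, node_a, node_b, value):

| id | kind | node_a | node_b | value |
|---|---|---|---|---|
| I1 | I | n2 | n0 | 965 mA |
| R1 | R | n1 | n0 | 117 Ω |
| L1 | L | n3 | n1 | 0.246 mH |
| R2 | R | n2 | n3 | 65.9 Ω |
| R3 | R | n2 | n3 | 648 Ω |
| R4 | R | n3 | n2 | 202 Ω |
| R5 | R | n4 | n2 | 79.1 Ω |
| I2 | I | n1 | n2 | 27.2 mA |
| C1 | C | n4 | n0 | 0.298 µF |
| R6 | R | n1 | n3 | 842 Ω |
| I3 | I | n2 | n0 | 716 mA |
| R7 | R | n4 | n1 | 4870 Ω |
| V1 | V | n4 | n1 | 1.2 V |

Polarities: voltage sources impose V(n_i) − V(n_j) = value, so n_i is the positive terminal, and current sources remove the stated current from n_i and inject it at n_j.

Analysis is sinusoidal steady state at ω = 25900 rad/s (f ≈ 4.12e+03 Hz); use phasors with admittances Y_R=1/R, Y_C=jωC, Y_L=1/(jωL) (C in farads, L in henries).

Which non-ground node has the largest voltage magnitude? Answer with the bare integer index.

2

Apply KCL at each of the 4 non-ground nodes and solve the resulting linear system.
Node n1: branches {R1, L1, I2, R6, R7, V1} → V_1 = -108.9+97.23j
Node n2: branches {I1, R2, R3, R4, R5, I2, I3} → V_2 = -156.9+93.08j
Node n3: branches {L1, R2, R3, R4, R6} → V_3 = -109.3+90.66j
Node n4: branches {R5, C1, R7, V1} → V_4 = -107.7+97.23j
Source currents: i(V1)=0.1282+0.7786j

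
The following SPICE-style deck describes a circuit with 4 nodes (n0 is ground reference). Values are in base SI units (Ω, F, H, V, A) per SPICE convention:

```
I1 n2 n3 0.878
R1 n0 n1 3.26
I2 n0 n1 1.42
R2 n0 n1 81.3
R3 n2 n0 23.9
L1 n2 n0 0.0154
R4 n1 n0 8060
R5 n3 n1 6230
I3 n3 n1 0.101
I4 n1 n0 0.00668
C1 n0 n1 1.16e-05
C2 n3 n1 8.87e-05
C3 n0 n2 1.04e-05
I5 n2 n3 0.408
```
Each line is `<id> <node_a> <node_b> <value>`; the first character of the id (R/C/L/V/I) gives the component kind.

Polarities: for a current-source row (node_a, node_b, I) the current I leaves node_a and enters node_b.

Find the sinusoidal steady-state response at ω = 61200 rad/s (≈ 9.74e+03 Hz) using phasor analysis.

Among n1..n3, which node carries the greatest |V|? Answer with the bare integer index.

3

Element admittances at ω=61200 rad/s:
  I1: injects 0.878 A into n3 (from n2)
  Y(R1) = 0.3067+0.000j S between n0,n1
  I2: injects 1.42 A into n1 (from n0)
  Y(R2) = 0.01230+0.000j S between n0,n1
  Y(R3) = 0.04184+0.000j S between n2,n0
  Y(L1) = 0.000-0.001061j S between n2,n0
  Y(R4) = 0.0001241+0.000j S between n1,n0
  Y(R5) = 0.0001605+0.000j S between n3,n1
  I3: injects 0.101 A into n1 (from n3)
  I4: injects 0.00668 A into n0 (from n1)
  Y(C1) = 0.000+0.7099j S between n0,n1
  Y(C2) = 0.000+5.428j S between n3,n1
  Y(C3) = 0.000+0.6365j S between n0,n2
  I5: injects 0.408 A into n3 (from n2)
Assemble and solve the 3×3 MNA system:
  V(n1)=1.422-3.163j  V(n2)=-0.1327+2.015j  V(n3)=1.422-3.381j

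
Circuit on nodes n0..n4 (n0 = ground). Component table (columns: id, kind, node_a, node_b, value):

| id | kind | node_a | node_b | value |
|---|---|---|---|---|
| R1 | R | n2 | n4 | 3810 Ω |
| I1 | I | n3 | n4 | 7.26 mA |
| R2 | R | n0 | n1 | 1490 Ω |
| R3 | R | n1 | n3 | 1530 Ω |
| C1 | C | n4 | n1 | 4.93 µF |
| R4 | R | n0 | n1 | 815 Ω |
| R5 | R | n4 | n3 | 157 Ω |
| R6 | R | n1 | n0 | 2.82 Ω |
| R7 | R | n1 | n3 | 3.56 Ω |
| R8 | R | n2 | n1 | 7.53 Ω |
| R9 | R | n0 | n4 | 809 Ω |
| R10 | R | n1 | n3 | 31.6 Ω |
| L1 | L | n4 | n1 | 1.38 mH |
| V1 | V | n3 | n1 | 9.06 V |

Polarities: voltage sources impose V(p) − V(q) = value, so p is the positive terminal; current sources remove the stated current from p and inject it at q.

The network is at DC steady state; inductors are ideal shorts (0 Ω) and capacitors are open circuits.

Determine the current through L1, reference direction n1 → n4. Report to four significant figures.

Element admittances at DC:
  Y(R1) = 0.0002625 S between n2,n4
  I1: injects 0.00726 A into n4 (from n3)
  Y(R2) = 0.0006711 S between n0,n1
  Y(R3) = 0.0006536 S between n1,n3
  Y(C1) = 0.000 S between n4,n1
  Y(R4) = 0.001227 S between n0,n1
  Y(R5) = 0.006369 S between n4,n3
  Y(R6) = 0.3546 S between n1,n0
  Y(R7) = 0.2809 S between n1,n3
  Y(R8) = 0.1328 S between n2,n1
  Y(R9) = 0.001236 S between n0,n4
  Y(R10) = 0.03165 S between n1,n3
  L1: short n4↔n1 (DC inductor)
  V1: constraint V(n3)−V(n1) = 9.06
Assemble and solve the 6×6 MNA system:
  V(n1)=0.000  V(n2)=0.000  V(n3)=9.060  V(n4)=0.000
  i(L1)=0.06497  i(V1)=-2.903

-0.06497 A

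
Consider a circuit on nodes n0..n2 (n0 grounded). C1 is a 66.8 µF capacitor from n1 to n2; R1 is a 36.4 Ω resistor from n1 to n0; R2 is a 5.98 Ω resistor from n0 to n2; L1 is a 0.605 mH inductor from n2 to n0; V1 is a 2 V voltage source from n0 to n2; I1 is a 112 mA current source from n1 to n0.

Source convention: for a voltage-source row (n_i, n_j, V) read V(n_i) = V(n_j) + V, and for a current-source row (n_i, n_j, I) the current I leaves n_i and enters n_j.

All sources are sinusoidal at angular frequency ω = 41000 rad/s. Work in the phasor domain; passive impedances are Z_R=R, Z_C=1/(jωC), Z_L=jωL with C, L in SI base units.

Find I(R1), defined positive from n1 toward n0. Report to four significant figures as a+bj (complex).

Element admittances at ω=41000 rad/s:
  Y(C1) = 0.000+2.739j S between n1,n2
  Y(R1) = 0.02747+0.000j S between n1,n0
  Y(R2) = 0.1672+0.000j S between n0,n2
  Y(L1) = 0.000-0.04031j S between n2,n0
  V1: constraint V(n0)−V(n2) = 2
  I1: injects 0.112 A into n0 (from n1)
Assemble and solve the 3×3 MNA system:
  V(n1)=-2.000+0.02083j  V(n2)=-2.000+0.000j
  i(V1)=-0.2774+0.08120j

-0.05495+0.0005723j A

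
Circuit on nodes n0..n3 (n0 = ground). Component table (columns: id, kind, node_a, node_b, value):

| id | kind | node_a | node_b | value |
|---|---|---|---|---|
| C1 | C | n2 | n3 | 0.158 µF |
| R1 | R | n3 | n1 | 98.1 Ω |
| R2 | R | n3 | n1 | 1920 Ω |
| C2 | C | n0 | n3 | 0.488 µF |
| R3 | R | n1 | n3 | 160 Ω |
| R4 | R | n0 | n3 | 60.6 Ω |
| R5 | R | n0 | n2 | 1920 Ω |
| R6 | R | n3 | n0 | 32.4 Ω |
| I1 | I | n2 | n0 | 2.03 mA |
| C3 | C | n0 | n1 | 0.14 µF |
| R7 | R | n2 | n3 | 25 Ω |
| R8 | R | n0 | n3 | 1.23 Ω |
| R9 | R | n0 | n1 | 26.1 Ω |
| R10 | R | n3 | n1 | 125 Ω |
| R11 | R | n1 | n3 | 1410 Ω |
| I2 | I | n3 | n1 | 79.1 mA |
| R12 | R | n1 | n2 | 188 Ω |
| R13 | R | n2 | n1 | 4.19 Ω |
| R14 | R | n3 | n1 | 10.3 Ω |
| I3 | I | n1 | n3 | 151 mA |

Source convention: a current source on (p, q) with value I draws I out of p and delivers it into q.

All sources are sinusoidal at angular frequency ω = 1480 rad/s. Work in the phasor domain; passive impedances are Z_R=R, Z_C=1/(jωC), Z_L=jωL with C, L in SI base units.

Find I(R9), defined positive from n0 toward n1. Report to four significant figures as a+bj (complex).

0.01398-2.910e-05j A

MNA unknowns: 3 node voltages V₁..V_3
C1: Y=0.000+0.0002338j on G[2,3]
R1: Y=0.01019+0.000j on G[3,1]
R2: Y=0.0005208+0.000j on G[3,1]
C2: Y=0.000+0.0007222j on G[0,3]
R3: Y=0.006250+0.000j on G[1,3]
R4: Y=0.01650+0.000j on G[0,3]
R5: Y=0.0005208+0.000j on G[0,2]
R6: Y=0.03086+0.000j on G[3,0]
I1: z[2]−=0.00203, z[0]+=0.00203
C3: Y=0.000+0.0002072j on G[0,1]
R7: Y=0.04000+0.000j on G[2,3]
R8: Y=0.8130+0.000j on G[0,3]
R9: Y=0.03831+0.000j on G[0,1]
R10: Y=0.008000+0.000j on G[3,1]
R11: Y=0.0007092+0.000j on G[1,3]
I2: z[3]−=0.0791, z[1]+=0.0791
R12: Y=0.005319+0.000j on G[1,2]
R13: Y=0.2387+0.000j on G[2,1]
R14: Y=0.09709+0.000j on G[3,1]
I3: z[1]−=0.151, z[3]+=0.151
solve → V1=-0.3648+0.0007594j, V2=-0.3180+0.0009300j, V3=0.01408+4.165e-05j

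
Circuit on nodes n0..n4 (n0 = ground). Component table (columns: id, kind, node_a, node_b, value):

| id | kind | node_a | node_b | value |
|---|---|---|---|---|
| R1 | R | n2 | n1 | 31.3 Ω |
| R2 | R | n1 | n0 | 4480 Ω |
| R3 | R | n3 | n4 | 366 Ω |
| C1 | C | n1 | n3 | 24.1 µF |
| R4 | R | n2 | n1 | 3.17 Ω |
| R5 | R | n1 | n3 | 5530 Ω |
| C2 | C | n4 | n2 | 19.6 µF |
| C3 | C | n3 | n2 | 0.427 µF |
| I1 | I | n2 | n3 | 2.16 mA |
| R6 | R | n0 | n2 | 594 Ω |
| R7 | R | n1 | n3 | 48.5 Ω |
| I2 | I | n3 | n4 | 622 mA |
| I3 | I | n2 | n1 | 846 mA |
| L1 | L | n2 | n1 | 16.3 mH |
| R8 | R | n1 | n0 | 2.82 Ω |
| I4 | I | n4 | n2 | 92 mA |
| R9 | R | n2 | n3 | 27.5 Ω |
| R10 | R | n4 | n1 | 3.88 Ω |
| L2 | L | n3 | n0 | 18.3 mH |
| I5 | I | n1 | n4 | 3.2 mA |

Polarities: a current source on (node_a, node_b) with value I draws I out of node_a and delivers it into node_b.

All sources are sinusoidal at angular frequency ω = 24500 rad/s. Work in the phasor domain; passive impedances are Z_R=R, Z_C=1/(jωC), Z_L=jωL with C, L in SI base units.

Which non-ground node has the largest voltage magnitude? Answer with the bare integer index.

3

MNA unknowns: 4 node voltages V₁..V_4
R1: Y=0.03195+0.000j on G[2,1]
R2: Y=0.0002232+0.000j on G[1,0]
R3: Y=0.002732+0.000j on G[3,4]
C1: Y=0.000+0.5905j on G[1,3]
R4: Y=0.3155+0.000j on G[2,1]
R5: Y=0.0001808+0.000j on G[1,3]
C2: Y=0.000+0.4802j on G[4,2]
C3: Y=0.000+0.01046j on G[3,2]
I1: z[2]−=0.00216, z[3]+=0.00216
R6: Y=0.001684+0.000j on G[0,2]
R7: Y=0.02062+0.000j on G[1,3]
I2: z[3]−=0.622, z[4]+=0.622
I3: z[2]−=0.846, z[1]+=0.846
L1: Y=0.000-0.002504j on G[2,1]
R8: Y=0.3546+0.000j on G[1,0]
I4: z[4]−=0.092, z[2]+=0.092
R9: Y=0.03636+0.000j on G[2,3]
R10: Y=0.2577+0.000j on G[4,1]
L2: Y=0.000-0.002230j on G[3,0]
I5: z[1]−=0.0032, z[4]+=0.0032
solve → V1=-0.004282-0.003156j, V2=-0.5078+0.5466j, V3=-0.08945+1.065j, V4=-0.1539-0.6445j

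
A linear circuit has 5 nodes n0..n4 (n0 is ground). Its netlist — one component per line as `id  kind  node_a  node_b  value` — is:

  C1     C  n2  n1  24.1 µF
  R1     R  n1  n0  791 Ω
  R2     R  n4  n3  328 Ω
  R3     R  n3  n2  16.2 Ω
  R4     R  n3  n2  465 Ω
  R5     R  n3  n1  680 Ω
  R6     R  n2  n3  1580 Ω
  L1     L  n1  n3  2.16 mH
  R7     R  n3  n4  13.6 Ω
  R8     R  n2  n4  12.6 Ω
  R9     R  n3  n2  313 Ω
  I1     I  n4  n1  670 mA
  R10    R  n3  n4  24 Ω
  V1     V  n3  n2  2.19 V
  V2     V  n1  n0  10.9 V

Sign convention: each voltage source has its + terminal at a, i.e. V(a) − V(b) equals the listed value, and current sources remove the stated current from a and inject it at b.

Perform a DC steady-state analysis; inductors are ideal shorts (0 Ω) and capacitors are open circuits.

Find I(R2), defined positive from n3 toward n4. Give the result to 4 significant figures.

Element admittances at DC:
  Y(C1) = 0.000 S between n2,n1
  Y(R1) = 0.001264 S between n1,n0
  Y(R2) = 0.003049 S between n4,n3
  Y(R3) = 0.06173 S between n3,n2
  Y(R4) = 0.002151 S between n3,n2
  Y(R5) = 0.001471 S between n3,n1
  Y(R6) = 0.0006329 S between n2,n3
  L1: short n1↔n3 (DC inductor)
  Y(R7) = 0.07353 S between n3,n4
  Y(R8) = 0.07937 S between n2,n4
  Y(R9) = 0.003195 S between n3,n2
  I1: injects 0.67 A into n1 (from n4)
  Y(R10) = 0.04167 S between n3,n4
  V1: constraint V(n3)−V(n2) = 2.19
  V2: constraint V(n1)−V(n0) = 10.9
Assemble and solve the 7×7 MNA system:
  V(n1)=10.90  V(n2)=8.710  V(n3)=10.90  V(n4)=6.630
  i(L1)=0.6700  i(V1)=0.01681  i(V2)=-0.01378

0.01302 A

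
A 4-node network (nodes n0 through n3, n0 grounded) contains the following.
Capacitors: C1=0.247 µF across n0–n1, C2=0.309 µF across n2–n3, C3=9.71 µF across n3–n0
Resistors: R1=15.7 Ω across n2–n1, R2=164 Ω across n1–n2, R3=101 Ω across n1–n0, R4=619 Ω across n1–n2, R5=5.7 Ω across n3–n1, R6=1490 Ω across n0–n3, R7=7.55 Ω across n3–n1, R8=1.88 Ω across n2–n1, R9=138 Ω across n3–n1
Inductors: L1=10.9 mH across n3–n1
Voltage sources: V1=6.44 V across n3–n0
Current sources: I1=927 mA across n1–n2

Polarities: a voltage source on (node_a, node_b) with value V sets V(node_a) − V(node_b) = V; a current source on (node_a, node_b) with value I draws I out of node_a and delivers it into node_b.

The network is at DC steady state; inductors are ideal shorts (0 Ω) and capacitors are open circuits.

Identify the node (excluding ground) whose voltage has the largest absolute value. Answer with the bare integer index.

Element admittances at DC:
  Y(C1) = 0.000 S between n0,n1
  Y(R1) = 0.06369 S between n2,n1
  Y(C2) = 0.000 S between n2,n3
  Y(C3) = 0.000 S between n3,n0
  L1: short n3↔n1 (DC inductor)
  Y(R2) = 0.006098 S between n1,n2
  Y(R3) = 0.009901 S between n1,n0
  Y(R4) = 0.001616 S between n1,n2
  Y(R5) = 0.1754 S between n3,n1
  Y(R6) = 0.0006711 S between n0,n3
  Y(R7) = 0.1325 S between n3,n1
  Y(R8) = 0.5319 S between n2,n1
  Y(R9) = 0.007246 S between n3,n1
  V1: constraint V(n3)−V(n0) = 6.44
  I1: injects 0.927 A into n2 (from n1)
Assemble and solve the 5×5 MNA system:
  V(n1)=6.440  V(n2)=7.976  V(n3)=6.440
  i(L1)=0.06376  i(V1)=-0.06808

2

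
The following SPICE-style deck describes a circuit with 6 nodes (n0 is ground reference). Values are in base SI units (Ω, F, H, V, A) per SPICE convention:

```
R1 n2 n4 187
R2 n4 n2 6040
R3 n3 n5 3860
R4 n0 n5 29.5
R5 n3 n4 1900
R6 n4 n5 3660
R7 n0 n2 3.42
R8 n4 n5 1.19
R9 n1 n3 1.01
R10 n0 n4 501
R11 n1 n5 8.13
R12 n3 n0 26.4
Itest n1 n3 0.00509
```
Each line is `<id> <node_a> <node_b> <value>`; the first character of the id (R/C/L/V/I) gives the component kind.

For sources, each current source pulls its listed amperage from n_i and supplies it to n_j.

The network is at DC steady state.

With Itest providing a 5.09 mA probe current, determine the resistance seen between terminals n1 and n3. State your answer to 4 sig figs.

R_eq = 0.9924 Ω

Element admittances at DC:
  Y(R1) = 0.005348 S between n2,n4
  Y(R2) = 0.0001656 S between n4,n2
  Y(R3) = 0.0002591 S between n3,n5
  Y(R4) = 0.03390 S between n0,n5
  Y(R5) = 0.0005263 S between n3,n4
  Y(R6) = 0.0002732 S between n4,n5
  Y(R7) = 0.2924 S between n0,n2
  Y(R8) = 0.8403 S between n4,n5
  Y(R9) = 0.9901 S between n1,n3
  Y(R10) = 0.001996 S between n0,n4
  Y(R11) = 0.1230 S between n1,n5
  Y(R12) = 0.03788 S between n3,n0
  Itest: injects 0.00509 A into n3 (from n1)
Assemble and solve the 5×5 MNA system:
  V(n1)=-0.002795  V(n2)=-3.797e-05  V(n3)=0.002256  V(n4)=-0.002052  V(n5)=-0.002073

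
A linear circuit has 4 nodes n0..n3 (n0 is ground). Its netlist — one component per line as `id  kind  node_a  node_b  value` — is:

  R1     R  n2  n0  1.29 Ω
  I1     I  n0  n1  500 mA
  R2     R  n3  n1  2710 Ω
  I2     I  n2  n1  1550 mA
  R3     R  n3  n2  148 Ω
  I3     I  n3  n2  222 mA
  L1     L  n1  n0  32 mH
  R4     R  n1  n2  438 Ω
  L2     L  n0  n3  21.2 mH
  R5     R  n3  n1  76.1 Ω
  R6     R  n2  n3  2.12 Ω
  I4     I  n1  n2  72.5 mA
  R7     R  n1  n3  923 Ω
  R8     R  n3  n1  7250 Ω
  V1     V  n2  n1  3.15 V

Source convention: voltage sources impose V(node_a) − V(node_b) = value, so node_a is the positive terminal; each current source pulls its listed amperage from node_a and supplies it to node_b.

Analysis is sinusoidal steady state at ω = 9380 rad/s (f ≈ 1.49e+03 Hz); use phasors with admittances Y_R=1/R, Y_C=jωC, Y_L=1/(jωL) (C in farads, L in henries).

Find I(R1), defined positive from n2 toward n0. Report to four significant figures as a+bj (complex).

Apply KCL at each of the 3 non-ground nodes and solve the resulting linear system.
Node n1: branches {I1, R2, I2, L1, R4, R5, I4, R7, R8, V1} → V_1 = -2.505-0.01011j
Node n2: branches {R1, I2, R3, I3, R4, R6, I4, V1} → V_2 = 0.6451-0.01011j
Node n3: branches {R2, R3, I3, L2, R5, R6, R7, R8} → V_3 = 0.1010-0.009081j
Source currents: i(V1)=-2.023+0.008330j

0.5001-0.007837j A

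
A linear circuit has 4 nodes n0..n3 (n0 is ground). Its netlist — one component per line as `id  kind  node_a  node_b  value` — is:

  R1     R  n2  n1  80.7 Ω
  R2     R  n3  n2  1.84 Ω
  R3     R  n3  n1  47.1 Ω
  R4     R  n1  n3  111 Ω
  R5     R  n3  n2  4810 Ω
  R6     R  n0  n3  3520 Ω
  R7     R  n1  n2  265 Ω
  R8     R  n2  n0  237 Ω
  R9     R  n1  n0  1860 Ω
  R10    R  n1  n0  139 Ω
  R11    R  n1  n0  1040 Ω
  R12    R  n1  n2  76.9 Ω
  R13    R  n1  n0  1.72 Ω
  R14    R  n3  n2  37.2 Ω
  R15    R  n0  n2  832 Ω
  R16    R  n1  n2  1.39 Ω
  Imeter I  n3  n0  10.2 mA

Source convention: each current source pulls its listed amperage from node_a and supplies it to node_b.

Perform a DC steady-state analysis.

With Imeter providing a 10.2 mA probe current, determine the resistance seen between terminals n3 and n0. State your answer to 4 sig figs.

R_eq = 4.468 Ω

Apply KCL at each of the 3 non-ground nodes and solve the resulting linear system.
Node n1: branches {R1, R3, R4, R7, R9, R10, R11, R12, R13, R16} → V_1 = -0.01699
Node n2: branches {R1, R2, R5, R7, R8, R12, R14, R15, R16} → V_2 = -0.02924
Node n3: branches {R2, R3, R4, R5, R6, R14, Imeter} → V_3 = -0.04558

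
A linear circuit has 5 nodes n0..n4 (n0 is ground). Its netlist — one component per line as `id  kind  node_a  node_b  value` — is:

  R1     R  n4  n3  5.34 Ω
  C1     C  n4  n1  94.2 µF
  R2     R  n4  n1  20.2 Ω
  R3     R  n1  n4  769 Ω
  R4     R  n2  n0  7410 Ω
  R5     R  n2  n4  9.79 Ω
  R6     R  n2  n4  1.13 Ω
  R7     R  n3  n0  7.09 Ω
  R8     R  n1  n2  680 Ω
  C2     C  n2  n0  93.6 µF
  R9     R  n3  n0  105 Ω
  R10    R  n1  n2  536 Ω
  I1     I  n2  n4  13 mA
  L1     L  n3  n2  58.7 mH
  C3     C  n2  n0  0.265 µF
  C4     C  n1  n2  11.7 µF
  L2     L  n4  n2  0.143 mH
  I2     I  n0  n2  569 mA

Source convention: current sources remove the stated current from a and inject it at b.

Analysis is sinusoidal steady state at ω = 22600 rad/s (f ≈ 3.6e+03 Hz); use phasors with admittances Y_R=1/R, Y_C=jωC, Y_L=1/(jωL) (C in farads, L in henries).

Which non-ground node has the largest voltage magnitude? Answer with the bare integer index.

MNA unknowns: 4 node voltages V₁..V_4
R1: Y=0.1873+0.000j on G[4,3]
C1: Y=0.000+2.129j on G[4,1]
R2: Y=0.04950+0.000j on G[4,1]
R3: Y=0.001300+0.000j on G[1,4]
R4: Y=0.0001350+0.000j on G[2,0]
R5: Y=0.1021+0.000j on G[2,4]
R6: Y=0.8850+0.000j on G[2,4]
R7: Y=0.1410+0.000j on G[3,0]
R8: Y=0.001471+0.000j on G[1,2]
C2: Y=0.000+2.115j on G[2,0]
R9: Y=0.009524+0.000j on G[3,0]
R10: Y=0.001866+0.000j on G[1,2]
I1: z[2]−=0.013, z[4]+=0.013
L1: Y=0.000-0.0007538j on G[3,2]
C3: Y=0.000+0.005989j on G[2,0]
C4: Y=0.000+0.2644j on G[1,2]
L2: Y=0.000-0.3094j on G[4,2]
I2: z[0]−=0.569, z[2]+=0.569
solve → V1=0.01845-0.2484j, V2=0.009696-0.2675j, V3=0.01052-0.1364j, V4=0.01951-0.2460j

2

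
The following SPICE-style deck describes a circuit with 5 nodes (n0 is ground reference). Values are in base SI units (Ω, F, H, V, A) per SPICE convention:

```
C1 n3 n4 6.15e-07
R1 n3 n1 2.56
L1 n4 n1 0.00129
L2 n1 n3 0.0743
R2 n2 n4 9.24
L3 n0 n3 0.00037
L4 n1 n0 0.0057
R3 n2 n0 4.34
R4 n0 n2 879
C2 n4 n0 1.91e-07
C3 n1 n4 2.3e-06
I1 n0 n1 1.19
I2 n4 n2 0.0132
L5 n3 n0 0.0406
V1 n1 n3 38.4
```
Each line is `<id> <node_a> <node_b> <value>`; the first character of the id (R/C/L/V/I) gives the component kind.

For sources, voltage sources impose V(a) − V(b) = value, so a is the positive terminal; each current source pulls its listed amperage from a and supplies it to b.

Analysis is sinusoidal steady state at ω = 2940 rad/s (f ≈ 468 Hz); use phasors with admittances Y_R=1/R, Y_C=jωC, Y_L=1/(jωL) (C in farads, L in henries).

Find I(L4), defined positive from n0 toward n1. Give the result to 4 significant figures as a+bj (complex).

MNA unknowns: 4 node voltages V₁..V_4 plus 1 source current (V1)
C1: Y=0.000+0.001808j on G[3,4]
R1: Y=0.3906+0.000j on G[3,1]
L1: Y=0.000-0.2637j on G[4,1]
L2: Y=0.000-0.004578j on G[1,3]
R2: Y=0.1082+0.000j on G[2,4]
L3: Y=0.000-0.9193j on G[0,3]
L4: Y=0.000-0.05967j on G[1,0]
R3: Y=0.2304+0.000j on G[2,0]
R4: Y=0.001138+0.000j on G[0,2]
C2: Y=0.000+0.0005615j on G[4,0]
C3: Y=0.000+0.006762j on G[1,4]
I1: z[0]−=1.19, z[1]+=1.19
I2: z[4]−=0.0132, z[2]+=0.0132
L5: Y=0.000-0.008378j on G[3,0]
V1: row V1−V3=38.4, i_V1 at 1,3
solve → V1=35.30-1.241j, V2=10.41-3.411j, V3=-3.102-1.241j, V4=32.55-10.71j
aux → i_V1=-16.17+2.989j

0.07406+2.106j A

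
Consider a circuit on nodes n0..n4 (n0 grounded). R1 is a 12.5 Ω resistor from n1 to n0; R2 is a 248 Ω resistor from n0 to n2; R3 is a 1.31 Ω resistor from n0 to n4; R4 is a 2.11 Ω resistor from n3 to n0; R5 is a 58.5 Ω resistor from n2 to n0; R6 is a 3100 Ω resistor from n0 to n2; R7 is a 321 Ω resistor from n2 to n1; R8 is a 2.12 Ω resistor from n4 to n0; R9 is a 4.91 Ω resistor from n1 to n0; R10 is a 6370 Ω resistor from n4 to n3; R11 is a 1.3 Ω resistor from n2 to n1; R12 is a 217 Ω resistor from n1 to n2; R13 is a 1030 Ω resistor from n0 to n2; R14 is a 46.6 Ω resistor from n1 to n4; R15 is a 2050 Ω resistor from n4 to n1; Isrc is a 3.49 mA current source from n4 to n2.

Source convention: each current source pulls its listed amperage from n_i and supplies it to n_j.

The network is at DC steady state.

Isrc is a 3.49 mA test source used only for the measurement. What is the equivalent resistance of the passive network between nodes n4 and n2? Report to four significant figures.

MNA unknowns: 4 node voltages V₁..V_4
R1: Y=0.08000 on G[1,0]
R2: Y=0.004032 on G[0,2]
R3: Y=0.7634 on G[0,4]
R4: Y=0.4739 on G[3,0]
R5: Y=0.01709 on G[2,0]
R6: Y=0.0003226 on G[0,2]
R7: Y=0.003115 on G[2,1]
R8: Y=0.4717 on G[4,0]
R9: Y=0.2037 on G[1,0]
R10: Y=0.0001570 on G[4,3]
R11: Y=0.7692 on G[2,1]
R12: Y=0.004608 on G[1,2]
R13: Y=0.0009709 on G[0,2]
R14: Y=0.02146 on G[1,4]
R15: Y=0.0004878 on G[4,1]
Isrc: z[4]−=0.00349, z[2]+=0.00349
solve → V1=0.01019, V2=0.01427, V3=-8.604e-07, V4=-0.002598

R_eq = 4.832 Ω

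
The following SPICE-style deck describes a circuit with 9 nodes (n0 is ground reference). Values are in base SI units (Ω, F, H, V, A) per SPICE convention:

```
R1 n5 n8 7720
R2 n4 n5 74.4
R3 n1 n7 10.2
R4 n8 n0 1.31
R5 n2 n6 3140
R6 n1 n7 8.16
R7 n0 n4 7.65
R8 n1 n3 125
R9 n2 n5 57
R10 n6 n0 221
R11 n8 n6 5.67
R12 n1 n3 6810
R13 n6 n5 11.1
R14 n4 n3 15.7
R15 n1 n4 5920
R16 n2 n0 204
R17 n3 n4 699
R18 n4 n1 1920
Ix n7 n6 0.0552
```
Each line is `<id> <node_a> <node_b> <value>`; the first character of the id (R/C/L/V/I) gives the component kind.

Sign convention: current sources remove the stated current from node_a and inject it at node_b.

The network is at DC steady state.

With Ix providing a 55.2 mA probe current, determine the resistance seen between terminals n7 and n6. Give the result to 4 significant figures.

MNA unknowns: 8 node voltages V₁..V_8
R1: Y=0.0001295 on G[5,8]
R2: Y=0.01344 on G[4,5]
R3: Y=0.09804 on G[1,7]
R4: Y=0.7634 on G[8,0]
R5: Y=0.0003185 on G[2,6]
R6: Y=0.1225 on G[1,7]
R7: Y=0.1307 on G[0,4]
R8: Y=0.008000 on G[1,3]
R9: Y=0.01754 on G[2,5]
R10: Y=0.004525 on G[6,0]
R11: Y=0.1764 on G[8,6]
R12: Y=0.0001468 on G[1,3]
R13: Y=0.09009 on G[6,5]
R14: Y=0.06369 on G[4,3]
R15: Y=0.0001689 on G[1,4]
R16: Y=0.004902 on G[2,0]
R17: Y=0.001431 on G[3,4]
R18: Y=0.0005208 on G[4,1]
Ix: z[7]−=0.0552, z[6]+=0.0552
solve → V1=-7.323, V2=0.1731, V3=-1.136, V4=-0.3625, V5=0.2189, V6=0.3148, V7=-7.573, V8=0.05910

R_eq = 142.9 Ω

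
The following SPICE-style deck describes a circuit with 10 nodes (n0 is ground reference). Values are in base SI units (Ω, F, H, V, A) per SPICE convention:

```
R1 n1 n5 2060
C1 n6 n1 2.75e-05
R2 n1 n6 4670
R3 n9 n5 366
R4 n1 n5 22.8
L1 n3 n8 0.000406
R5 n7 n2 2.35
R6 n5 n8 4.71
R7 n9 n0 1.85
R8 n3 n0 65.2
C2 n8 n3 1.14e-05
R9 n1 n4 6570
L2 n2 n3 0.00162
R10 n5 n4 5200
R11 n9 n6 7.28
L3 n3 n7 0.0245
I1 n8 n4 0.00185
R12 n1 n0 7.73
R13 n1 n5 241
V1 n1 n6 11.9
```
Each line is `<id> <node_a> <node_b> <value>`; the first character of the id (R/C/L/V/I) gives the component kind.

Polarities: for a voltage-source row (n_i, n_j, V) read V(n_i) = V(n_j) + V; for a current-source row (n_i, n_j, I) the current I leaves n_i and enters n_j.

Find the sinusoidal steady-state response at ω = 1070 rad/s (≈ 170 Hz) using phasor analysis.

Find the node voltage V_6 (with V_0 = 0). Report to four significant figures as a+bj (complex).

-6.716+0.001004j V

MNA unknowns: 9 node voltages V₁..V_9 plus 1 source current (V1)
R1: Y=0.0004854+0.000j on G[1,5]
C1: Y=0.000+0.02942j on G[6,1]
R2: Y=0.0002141+0.000j on G[1,6]
R3: Y=0.002732+0.000j on G[9,5]
R4: Y=0.04386+0.000j on G[1,5]
L1: Y=0.000-2.302j on G[3,8]
R5: Y=0.4255+0.000j on G[7,2]
R6: Y=0.2123+0.000j on G[5,8]
R7: Y=0.5405+0.000j on G[9,0]
R8: Y=0.01534+0.000j on G[3,0]
C2: Y=0.000+0.01220j on G[8,3]
R9: Y=0.0001522+0.000j on G[1,4]
L2: Y=0.000-0.5769j on G[2,3]
R10: Y=0.0001923+0.000j on G[5,4]
R11: Y=0.1374+0.000j on G[9,6]
L3: Y=0.000-0.03815j on G[3,7]
I1: z[8]−=0.00185, z[4]+=0.00185
R12: Y=0.1294+0.000j on G[1,0]
R13: Y=0.004149+0.000j on G[1,5]
V1: row V1−V6=11.9, i_V1 at 1,6
solve → V1=5.184+0.001004j, V2=3.509-0.01644j, V3=3.509-0.01644j, V4=9.766+0.003724j, V5=3.772+0.005877j, V6=-6.716+0.001004j, V7=3.509-0.01644j, V8=3.509+0.007065j, V9=-1.340+0.0002262j
aux → i_V1=-0.7410-0.3501j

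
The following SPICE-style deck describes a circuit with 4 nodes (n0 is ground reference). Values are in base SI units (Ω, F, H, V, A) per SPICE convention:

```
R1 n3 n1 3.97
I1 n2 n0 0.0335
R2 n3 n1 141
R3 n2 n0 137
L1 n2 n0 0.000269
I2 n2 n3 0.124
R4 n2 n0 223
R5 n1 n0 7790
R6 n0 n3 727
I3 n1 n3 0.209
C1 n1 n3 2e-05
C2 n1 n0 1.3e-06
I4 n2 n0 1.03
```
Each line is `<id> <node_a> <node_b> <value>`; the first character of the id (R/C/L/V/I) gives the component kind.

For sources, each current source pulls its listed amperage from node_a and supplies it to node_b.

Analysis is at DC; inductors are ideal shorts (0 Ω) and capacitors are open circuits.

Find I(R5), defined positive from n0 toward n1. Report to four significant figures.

Element admittances at DC:
  Y(R1) = 0.2519 S between n3,n1
  I1: injects 0.0335 A into n0 (from n2)
  Y(R2) = 0.007092 S between n3,n1
  Y(R3) = 0.007299 S between n2,n0
  L1: short n2↔n0 (DC inductor)
  I2: injects 0.124 A into n3 (from n2)
  Y(R4) = 0.004484 S between n2,n0
  Y(R5) = 0.0001284 S between n1,n0
  Y(R6) = 0.001376 S between n0,n3
  I3: injects 0.209 A into n3 (from n1)
  Y(C1) = 0.000 S between n1,n3
  Y(C2) = 0.000 S between n1,n0
  I4: injects 1.03 A into n0 (from n2)
Assemble and solve the 4×4 MNA system:
  V(n1)=81.68  V(n2)=0.000  V(n3)=82.53
  i(L1)=-1.188

-0.01048 A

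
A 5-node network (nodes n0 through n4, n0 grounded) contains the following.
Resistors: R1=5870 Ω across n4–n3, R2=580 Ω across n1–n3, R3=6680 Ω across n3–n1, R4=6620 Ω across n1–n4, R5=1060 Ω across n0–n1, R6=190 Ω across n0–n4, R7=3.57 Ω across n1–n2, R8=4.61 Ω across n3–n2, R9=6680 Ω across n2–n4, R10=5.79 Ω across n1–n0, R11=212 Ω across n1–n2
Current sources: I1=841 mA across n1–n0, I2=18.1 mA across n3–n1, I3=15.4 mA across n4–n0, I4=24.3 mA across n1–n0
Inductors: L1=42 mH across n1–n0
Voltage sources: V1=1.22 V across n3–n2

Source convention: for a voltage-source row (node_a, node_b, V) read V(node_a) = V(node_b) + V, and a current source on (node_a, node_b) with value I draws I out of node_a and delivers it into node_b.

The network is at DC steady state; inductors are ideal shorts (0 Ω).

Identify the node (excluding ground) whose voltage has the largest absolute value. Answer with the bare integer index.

4

MNA unknowns: 4 node voltages V₁..V_4 plus 2 source currents (L1, V1)
R1: Y=0.0001704 on G[4,3]
R2: Y=0.001724 on G[1,3]
I1: z[1]−=0.841, z[0]+=0.841
R3: Y=0.0001497 on G[3,1]
R4: Y=0.0001511 on G[1,4]
R5: Y=0.0009434 on G[0,1]
R6: Y=0.005263 on G[0,4]
R7: Y=0.2801 on G[1,2]
I2: z[3]−=0.0181, z[1]+=0.0181
L1: row V1−V0=0, i_L1 at 1,0
R8: Y=0.2169 on G[3,2]
I3: z[4]−=0.0154, z[0]+=0.0154
R9: Y=0.0001497 on G[2,4]
R10: Y=0.1727 on G[1,0]
I4: z[1]−=0.0243, z[0]+=0.0243
R11: Y=0.004717 on G[1,2]
V1: row V3−V2=1.22, i_V1 at 3,2
solve → V1=0.000, V2=-0.07471, V3=1.145, V4=-2.654
aux → i_L1=-0.8667, i_V1=-0.2855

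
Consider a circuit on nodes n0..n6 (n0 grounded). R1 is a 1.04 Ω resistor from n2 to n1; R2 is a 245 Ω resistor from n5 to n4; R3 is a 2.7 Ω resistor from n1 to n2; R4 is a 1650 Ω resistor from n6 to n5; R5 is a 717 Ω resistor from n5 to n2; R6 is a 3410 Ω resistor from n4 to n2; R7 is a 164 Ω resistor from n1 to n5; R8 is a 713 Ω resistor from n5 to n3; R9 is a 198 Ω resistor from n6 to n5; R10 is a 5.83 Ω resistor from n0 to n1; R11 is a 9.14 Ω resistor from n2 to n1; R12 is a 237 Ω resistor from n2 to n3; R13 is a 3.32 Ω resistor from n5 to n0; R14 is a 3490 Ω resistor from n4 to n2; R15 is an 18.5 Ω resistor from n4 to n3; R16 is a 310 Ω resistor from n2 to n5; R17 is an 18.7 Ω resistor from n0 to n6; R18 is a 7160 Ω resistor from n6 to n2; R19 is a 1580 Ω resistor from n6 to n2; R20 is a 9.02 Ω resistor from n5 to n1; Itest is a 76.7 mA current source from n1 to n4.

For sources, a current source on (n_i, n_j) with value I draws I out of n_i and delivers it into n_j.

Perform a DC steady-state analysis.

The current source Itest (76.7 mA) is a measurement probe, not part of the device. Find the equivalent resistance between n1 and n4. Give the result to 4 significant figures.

R_eq = 104.0 Ω

Element admittances at DC:
  Y(R1) = 0.9615 S between n2,n1
  Y(R2) = 0.004082 S between n5,n4
  Y(R3) = 0.3704 S between n1,n2
  Y(R4) = 0.0006061 S between n6,n5
  Y(R5) = 0.001395 S between n5,n2
  Y(R6) = 0.0002933 S between n4,n2
  Y(R7) = 0.006098 S between n1,n5
  Y(R8) = 0.001403 S between n5,n3
  Y(R9) = 0.005051 S between n6,n5
  Y(R10) = 0.1715 S between n0,n1
  Y(R11) = 0.1094 S between n2,n1
  Y(R12) = 0.004219 S between n2,n3
  Y(R13) = 0.3012 S between n5,n0
  Y(R14) = 0.0002865 S between n4,n2
  Y(R15) = 0.05405 S between n4,n3
  Y(R16) = 0.003226 S between n2,n5
  Y(R17) = 0.05348 S between n0,n6
  Y(R18) = 0.0001397 S between n6,n2
  Y(R19) = 0.0006329 S between n6,n2
  Y(R20) = 0.1109 S between n5,n1
  Itest: injects 0.0767 A into n4 (from n1)
Assemble and solve the 6×6 MNA system:
  V(n1)=-0.1155  V(n2)=-0.09064  V(n3)=7.113  V(n4)=7.858  V(n5)=0.06488  V(n6)=0.004957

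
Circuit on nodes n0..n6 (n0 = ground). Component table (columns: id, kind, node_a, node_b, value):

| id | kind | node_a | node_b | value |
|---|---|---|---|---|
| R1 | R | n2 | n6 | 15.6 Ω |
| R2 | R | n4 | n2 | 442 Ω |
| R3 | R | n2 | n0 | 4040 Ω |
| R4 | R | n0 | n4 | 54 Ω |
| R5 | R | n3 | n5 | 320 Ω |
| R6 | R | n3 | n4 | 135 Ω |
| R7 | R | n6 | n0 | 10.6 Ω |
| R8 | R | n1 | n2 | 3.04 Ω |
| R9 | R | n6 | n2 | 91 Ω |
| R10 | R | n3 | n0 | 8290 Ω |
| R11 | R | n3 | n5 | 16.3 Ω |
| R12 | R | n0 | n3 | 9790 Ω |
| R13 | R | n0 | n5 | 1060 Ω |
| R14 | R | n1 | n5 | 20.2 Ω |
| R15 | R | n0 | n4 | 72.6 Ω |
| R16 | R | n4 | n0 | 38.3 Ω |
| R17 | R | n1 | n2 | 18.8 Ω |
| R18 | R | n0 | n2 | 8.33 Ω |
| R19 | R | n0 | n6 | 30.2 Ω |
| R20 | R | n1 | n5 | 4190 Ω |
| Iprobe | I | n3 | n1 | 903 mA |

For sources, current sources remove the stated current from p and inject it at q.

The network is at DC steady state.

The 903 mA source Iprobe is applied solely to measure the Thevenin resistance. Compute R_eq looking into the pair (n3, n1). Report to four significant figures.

Element admittances at DC:
  Y(R1) = 0.06410 S between n2,n6
  Y(R2) = 0.002262 S between n4,n2
  Y(R3) = 0.0002475 S between n2,n0
  Y(R4) = 0.01852 S between n0,n4
  Y(R5) = 0.003125 S between n3,n5
  Y(R6) = 0.007407 S between n3,n4
  Y(R7) = 0.09434 S between n6,n0
  Y(R8) = 0.3289 S between n1,n2
  Y(R9) = 0.01099 S between n6,n2
  Y(R10) = 0.0001206 S between n3,n0
  Y(R11) = 0.06135 S between n3,n5
  Y(R12) = 0.0001021 S between n0,n3
  Y(R13) = 0.0009434 S between n0,n5
  Y(R14) = 0.04950 S between n1,n5
  Y(R15) = 0.01377 S between n0,n4
  Y(R16) = 0.02611 S between n4,n0
  Y(R17) = 0.05319 S between n1,n2
  Y(R18) = 0.1200 S between n0,n2
  Y(R19) = 0.03311 S between n0,n6
  Y(R20) = 0.0002387 S between n1,n5
  Iprobe: injects 0.903 A into n1 (from n3)
Assemble and solve the 6×6 MNA system:
  V(n1)=1.492  V(n2)=1.022  V(n3)=-24.46  V(n4)=-2.628  V(n5)=-13.05  V(n6)=0.3789

R_eq = 28.74 Ω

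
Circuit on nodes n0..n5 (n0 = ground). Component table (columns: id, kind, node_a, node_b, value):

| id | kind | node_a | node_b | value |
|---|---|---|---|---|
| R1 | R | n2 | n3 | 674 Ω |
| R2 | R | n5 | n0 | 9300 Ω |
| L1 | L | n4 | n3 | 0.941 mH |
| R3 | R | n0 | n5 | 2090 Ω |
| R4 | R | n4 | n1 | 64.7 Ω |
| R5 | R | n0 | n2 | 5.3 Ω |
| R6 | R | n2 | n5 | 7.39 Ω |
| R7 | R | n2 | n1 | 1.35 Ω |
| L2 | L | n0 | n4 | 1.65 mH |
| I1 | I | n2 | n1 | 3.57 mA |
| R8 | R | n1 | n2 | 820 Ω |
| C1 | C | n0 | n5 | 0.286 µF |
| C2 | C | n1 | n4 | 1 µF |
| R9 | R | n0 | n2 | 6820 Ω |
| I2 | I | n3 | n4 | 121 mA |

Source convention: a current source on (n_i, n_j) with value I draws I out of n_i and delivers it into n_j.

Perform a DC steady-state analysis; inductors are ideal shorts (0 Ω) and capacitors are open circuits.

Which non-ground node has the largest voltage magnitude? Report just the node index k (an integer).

1

MNA unknowns: 5 node voltages V₁..V_5 plus 2 source currents (L1, L2)
R1: Y=0.001484 on G[2,3]
R2: Y=0.0001075 on G[5,0]
L1: row V4−V3=0, i_L1 at 4,3
R3: Y=0.0004785 on G[0,5]
R4: Y=0.01546 on G[4,1]
R5: Y=0.1887 on G[0,2]
R6: Y=0.1353 on G[2,5]
R7: Y=0.7407 on G[2,1]
L2: row V0−V4=0, i_L2 at 0,4
I1: z[2]−=0.00357, z[1]+=0.00357
R8: Y=0.001220 on G[1,2]
C1: Y=0.000 on G[0,5]
C2: Y=0.000 on G[1,4]
R9: Y=0.0001466 on G[0,2]
I2: z[3]−=0.121, z[4]+=0.121
solve → V1=0.004367, V2=-0.0003536, V3=0.000, V4=0.000, V5=-0.0003521
aux → i_L1=0.1210, i_L2=-6.697e-05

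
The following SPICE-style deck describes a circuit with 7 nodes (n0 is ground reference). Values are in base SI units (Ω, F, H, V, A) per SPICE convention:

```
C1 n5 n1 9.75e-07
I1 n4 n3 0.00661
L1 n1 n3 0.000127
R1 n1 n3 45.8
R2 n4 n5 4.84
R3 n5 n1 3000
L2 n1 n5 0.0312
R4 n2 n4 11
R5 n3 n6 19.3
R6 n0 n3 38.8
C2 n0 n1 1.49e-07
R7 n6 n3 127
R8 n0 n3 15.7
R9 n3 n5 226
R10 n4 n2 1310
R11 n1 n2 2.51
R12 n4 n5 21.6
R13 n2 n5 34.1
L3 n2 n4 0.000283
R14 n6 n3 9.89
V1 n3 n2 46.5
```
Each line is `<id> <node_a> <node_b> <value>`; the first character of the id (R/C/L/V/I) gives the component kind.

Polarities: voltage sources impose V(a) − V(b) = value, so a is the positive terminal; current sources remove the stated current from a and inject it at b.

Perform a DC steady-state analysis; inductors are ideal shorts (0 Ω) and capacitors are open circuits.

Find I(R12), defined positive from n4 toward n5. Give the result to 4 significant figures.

Apply KCL at each of the 6 non-ground nodes and solve the resulting linear system.
Node n1: branches {C1, L1, R1, R3, L2, C2, R11} → V_1 = 0.000
Node n2: branches {R4, R10, R11, R13, L3, V1} → V_2 = -46.50
Node n3: branches {I1, L1, R1, R5, R6, R7, R8, R9, R14, V1} → V_3 = 0.000
Node n4: branches {I1, R2, R4, R10, R12, L3} → V_4 = -46.50
Node n5: branches {C1, R2, R3, L2, R9, R12, R13} → V_5 = 0.000
Node n6: branches {R5, R7, R14} → V_6 = 0.000
Source currents: i(L1)=-31.65, i(L2)=13.12, i(L3)=-11.75, i(V1)=-31.64

-2.153 A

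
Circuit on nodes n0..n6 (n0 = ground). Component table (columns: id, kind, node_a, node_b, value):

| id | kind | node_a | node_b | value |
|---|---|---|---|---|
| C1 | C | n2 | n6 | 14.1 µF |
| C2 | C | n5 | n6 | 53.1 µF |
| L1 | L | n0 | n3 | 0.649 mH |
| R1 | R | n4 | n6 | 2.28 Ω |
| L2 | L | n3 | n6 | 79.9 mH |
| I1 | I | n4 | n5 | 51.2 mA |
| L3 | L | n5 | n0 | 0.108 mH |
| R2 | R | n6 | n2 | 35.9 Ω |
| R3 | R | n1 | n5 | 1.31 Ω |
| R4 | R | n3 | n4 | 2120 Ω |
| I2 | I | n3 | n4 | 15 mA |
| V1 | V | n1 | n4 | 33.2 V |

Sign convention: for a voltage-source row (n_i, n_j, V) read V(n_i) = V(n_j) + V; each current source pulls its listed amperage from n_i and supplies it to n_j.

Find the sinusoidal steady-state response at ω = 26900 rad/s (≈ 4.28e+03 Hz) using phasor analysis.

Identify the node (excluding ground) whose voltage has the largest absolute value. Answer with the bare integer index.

4

MNA unknowns: 6 node voltages V₁..V_6 plus 1 source current (V1)
C1: Y=0.000+0.3793j on G[2,6]
C2: Y=0.000+1.428j on G[5,6]
L1: Y=0.000-0.05728j on G[0,3]
R1: Y=0.4386+0.000j on G[4,6]
L2: Y=0.000-0.0004653j on G[3,6]
I1: z[4]−=0.0512, z[5]+=0.0512
L3: Y=0.000-0.3442j on G[5,0]
R2: Y=0.02786+0.000j on G[6,2]
R3: Y=0.7634+0.000j on G[1,5]
R4: Y=0.0004717+0.000j on G[3,4]
I2: z[3]−=0.015, z[4]+=0.015
V1: row V1−V4=33.2, i_V1 at 1,4
solve → V1=11.65+2.342j, V2=-1.213+6.310j, V3=-0.03205-0.3847j, V4=-21.55+2.342j, V5=0.005333+0.06401j, V6=-1.213+6.310j
aux → i_V1=-8.892-1.739j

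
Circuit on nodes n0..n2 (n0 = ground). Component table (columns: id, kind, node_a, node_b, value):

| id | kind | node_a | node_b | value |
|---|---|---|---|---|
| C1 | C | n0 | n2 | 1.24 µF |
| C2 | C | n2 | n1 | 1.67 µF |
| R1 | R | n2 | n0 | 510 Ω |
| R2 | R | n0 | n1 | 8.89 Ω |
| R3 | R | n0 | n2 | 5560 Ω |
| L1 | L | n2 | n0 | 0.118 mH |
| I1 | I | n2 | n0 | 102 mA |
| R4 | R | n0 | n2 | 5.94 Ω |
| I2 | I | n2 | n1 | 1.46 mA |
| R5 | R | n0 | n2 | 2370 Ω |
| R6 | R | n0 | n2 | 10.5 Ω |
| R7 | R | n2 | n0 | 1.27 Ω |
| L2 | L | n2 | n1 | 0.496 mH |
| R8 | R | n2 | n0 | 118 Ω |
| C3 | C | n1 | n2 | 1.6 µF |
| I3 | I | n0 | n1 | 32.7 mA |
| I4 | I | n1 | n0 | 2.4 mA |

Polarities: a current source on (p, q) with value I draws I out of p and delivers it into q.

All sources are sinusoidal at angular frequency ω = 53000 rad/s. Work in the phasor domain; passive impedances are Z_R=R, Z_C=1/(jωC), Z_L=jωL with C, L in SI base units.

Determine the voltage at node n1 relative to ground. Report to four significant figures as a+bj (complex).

Apply KCL at each of the 2 non-ground nodes and solve the resulting linear system.
Node n1: branches {C2, R2, I2, L2, C3, I3, I4} → V_1 = 0.06531-0.1692j
Node n2: branches {C1, C2, R1, R3, L1, I1, R4, I2, R5, R6, R7, L2, R8, C3} → V_2 = -0.07543+0.01124j

0.06531-0.1692j V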